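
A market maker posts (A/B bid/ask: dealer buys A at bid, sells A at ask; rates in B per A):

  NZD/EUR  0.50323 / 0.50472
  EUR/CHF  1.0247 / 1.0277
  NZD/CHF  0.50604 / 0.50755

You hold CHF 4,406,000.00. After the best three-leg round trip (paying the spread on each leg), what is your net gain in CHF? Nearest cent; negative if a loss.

Net profit: CHF 70,400.34

Best loop CHF → NZD → EUR → CHF:
CHF 4,406,000.00 ÷ 0.50755 (buy NZD at ask) = NZD 8,680,918.14
NZD 8,680,918.14 × 0.50323 (sell NZD at bid) = EUR 4,368,498.43
EUR 4,368,498.43 × 1.0247 (sell EUR at bid) = CHF 4,476,400.34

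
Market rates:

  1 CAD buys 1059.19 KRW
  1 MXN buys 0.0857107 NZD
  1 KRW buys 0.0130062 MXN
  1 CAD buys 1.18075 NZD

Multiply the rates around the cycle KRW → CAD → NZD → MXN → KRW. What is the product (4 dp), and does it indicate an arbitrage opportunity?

1.0000 (no arbitrage)

Around KRW → CAD → NZD → MXN → KRW: 1 ÷ 1059.19 × 1.18075 ÷ 0.0857107 ÷ 0.0130062 = 0.999997
Product ≈ 1 (deviation 0.000%, within rounding noise).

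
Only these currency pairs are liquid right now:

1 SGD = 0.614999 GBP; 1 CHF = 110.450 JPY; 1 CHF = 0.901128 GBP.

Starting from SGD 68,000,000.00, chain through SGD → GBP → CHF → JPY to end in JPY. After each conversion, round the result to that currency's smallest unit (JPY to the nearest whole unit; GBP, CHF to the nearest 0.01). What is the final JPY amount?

SGD 68,000,000.00 × 0.614999 = GBP 41,819,932.00
GBP 41,819,932.00 ÷ 0.901128 = CHF 46,408,425.88
CHF 46,408,425.88 × 110.450 = JPY 5,125,810,638

JPY 5,125,810,638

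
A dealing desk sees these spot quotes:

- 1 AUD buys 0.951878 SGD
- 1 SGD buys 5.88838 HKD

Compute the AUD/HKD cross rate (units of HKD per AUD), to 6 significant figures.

AUD/HKD = 5.60502

1 AUD × 0.951878 = 0.951878 SGD
0.951878 SGD × 5.88838 = 5.60502 HKD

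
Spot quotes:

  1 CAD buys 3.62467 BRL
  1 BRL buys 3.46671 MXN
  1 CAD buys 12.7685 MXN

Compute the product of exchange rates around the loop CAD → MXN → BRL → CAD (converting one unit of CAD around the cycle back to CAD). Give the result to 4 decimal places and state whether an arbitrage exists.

Around CAD → MXN → BRL → CAD: 1 × 12.7685 ÷ 3.46671 ÷ 3.62467 = 1.016141
Product > 1; profitable direction is CAD → MXN → BRL → CAD.

1.0161 (arbitrage exists)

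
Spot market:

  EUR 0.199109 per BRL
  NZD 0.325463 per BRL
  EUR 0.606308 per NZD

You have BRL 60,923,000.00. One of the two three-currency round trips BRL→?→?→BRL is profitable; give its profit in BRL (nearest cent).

Profitable loop is BRL → EUR → NZD → BRL:
BRL 60,923,000.00 × 0.199109 = EUR 12,130,317.61
EUR 12,130,317.61 ÷ 0.606308 = NZD 20,006,857.25
NZD 20,006,857.25 ÷ 0.325463 = BRL 61,471,986.84
Profit = BRL 61,471,986.84 − BRL 60,923,000.00

Profit: BRL 548,986.84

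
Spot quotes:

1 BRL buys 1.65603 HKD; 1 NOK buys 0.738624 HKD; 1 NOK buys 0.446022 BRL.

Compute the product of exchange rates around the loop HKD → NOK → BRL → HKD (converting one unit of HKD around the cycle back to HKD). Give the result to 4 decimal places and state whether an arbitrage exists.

1.0000 (no arbitrage)

Around HKD → NOK → BRL → HKD: 1 ÷ 0.738624 × 0.446022 × 1.65603 = 1.000002
Product ≈ 1 (deviation 0.000%, within rounding noise).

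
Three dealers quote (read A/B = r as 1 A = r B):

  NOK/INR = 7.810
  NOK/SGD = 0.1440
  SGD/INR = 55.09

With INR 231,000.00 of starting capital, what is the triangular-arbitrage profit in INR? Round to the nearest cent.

Profitable loop is INR → NOK → SGD → INR:
INR 231,000.00 ÷ 7.810 = NOK 29,577.46
NOK 29,577.46 × 0.1440 = SGD 4,259.15
SGD 4,259.15 × 55.09 = INR 234,636.85
Profit = INR 234,636.85 − INR 231,000.00

Profit: INR 3,636.85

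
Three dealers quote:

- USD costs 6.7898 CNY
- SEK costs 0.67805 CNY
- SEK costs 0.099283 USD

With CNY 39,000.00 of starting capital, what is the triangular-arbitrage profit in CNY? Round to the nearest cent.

Profitable loop is CNY → USD → SEK → CNY:
CNY 39,000.00 ÷ 6.7898 = USD 5,743.91
USD 5,743.91 ÷ 0.099283 = SEK 57,853.91
SEK 57,853.91 × 0.67805 = CNY 39,227.85
Profit = CNY 39,227.85 − CNY 39,000.00

Profit: CNY 227.85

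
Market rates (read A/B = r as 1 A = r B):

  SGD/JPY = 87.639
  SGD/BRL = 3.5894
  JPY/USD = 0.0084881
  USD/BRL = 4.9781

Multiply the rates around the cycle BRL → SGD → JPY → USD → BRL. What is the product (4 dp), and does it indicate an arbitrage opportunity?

1.0317 (arbitrage exists)

Around BRL → SGD → JPY → USD → BRL: 1 ÷ 3.5894 × 87.639 × 0.0084881 × 4.9781 = 1.031691
Product > 1; profitable direction is BRL → SGD → JPY → USD → BRL.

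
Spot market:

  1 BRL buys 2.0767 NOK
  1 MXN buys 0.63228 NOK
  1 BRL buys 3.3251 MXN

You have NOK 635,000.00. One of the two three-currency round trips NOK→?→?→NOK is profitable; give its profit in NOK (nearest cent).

Profit: NOK 7,856.62

Profitable loop is NOK → BRL → MXN → NOK:
NOK 635,000.00 ÷ 2.0767 = BRL 305,773.58
BRL 305,773.58 × 3.3251 = MXN 1,016,727.74
MXN 1,016,727.74 × 0.63228 = NOK 642,856.62
Profit = NOK 642,856.62 − NOK 635,000.00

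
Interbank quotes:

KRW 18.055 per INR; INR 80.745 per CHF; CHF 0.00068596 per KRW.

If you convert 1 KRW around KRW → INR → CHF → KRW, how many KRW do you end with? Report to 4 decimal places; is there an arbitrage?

Around KRW → INR → CHF → KRW: 1 ÷ 18.055 ÷ 80.745 ÷ 0.00068596 = 0.999973
Product ≈ 1 (deviation 0.003%, within rounding noise).

1.0000 (no arbitrage)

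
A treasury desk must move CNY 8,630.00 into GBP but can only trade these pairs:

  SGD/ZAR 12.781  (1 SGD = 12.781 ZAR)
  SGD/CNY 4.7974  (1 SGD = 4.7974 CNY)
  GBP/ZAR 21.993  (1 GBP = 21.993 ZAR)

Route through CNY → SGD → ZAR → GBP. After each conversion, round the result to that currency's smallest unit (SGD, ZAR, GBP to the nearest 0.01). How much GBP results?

GBP 1,045.41

CNY 8,630.00 ÷ 4.7974 = SGD 1,798.89
SGD 1,798.89 × 12.781 = ZAR 22,991.61
ZAR 22,991.61 ÷ 21.993 = GBP 1,045.41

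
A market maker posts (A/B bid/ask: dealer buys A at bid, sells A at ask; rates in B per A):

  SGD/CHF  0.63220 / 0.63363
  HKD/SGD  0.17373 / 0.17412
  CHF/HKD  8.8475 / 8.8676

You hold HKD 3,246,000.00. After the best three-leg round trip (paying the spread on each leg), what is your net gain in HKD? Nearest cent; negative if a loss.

Net profit: HKD 71,859.80

Best loop HKD → CHF → SGD → HKD:
HKD 3,246,000.00 ÷ 8.8676 (buy CHF at ask) = CHF 366,051.69
CHF 366,051.69 ÷ 0.63363 (buy SGD at ask) = SGD 577,705.75
SGD 577,705.75 ÷ 0.17412 (buy HKD at ask) = HKD 3,317,859.80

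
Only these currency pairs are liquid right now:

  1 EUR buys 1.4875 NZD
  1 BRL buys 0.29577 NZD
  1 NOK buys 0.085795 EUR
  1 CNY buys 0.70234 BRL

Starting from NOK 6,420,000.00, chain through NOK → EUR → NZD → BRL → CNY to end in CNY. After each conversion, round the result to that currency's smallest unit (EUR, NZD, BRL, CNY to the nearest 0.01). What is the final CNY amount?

CNY 3,944,141.21

NOK 6,420,000.00 × 0.085795 = EUR 550,803.90
EUR 550,803.90 × 1.4875 = NZD 819,320.80
NZD 819,320.80 ÷ 0.29577 = BRL 2,770,128.14
BRL 2,770,128.14 ÷ 0.70234 = CNY 3,944,141.21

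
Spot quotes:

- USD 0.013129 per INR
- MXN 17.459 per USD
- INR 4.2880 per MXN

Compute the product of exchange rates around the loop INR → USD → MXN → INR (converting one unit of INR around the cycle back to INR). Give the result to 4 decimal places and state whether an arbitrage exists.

0.9829 (arbitrage exists)

Around INR → USD → MXN → INR: 1 × 0.013129 × 17.459 × 4.2880 = 0.982892
Product < 1; profitable direction is INR → MXN → USD → INR.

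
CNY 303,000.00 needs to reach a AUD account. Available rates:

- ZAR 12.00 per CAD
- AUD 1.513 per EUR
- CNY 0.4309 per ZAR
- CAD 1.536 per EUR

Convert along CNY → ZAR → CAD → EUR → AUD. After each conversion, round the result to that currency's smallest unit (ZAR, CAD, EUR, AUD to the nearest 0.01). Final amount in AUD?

AUD 57,720.83

CNY 303,000.00 ÷ 0.4309 = ZAR 703,179.39
ZAR 703,179.39 ÷ 12.00 = CAD 58,598.28
CAD 58,598.28 ÷ 1.536 = EUR 38,149.92
EUR 38,149.92 × 1.513 = AUD 57,720.83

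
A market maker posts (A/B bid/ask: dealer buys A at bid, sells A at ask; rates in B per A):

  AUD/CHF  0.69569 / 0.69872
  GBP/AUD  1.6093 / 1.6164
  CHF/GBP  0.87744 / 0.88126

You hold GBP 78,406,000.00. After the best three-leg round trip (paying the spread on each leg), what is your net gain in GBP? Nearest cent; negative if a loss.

Net profit: GBP 369,872.82

Best loop GBP → CHF → AUD → GBP:
GBP 78,406,000.00 ÷ 0.88126 (buy CHF at ask) = CHF 88,970,337.93
CHF 88,970,337.93 ÷ 0.69872 (buy AUD at ask) = AUD 127,333,320.82
AUD 127,333,320.82 ÷ 1.6164 (buy GBP at ask) = GBP 78,775,872.82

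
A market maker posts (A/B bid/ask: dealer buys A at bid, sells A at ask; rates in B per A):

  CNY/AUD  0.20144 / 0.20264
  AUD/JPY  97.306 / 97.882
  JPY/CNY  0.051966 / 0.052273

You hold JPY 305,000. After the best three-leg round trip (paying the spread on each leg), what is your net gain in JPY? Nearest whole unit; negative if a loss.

Net profit: JPY 5,674

Best loop JPY → CNY → AUD → JPY:
JPY 305,000 × 0.051966 (sell JPY at bid) = CNY 15,849.63
CNY 15,849.63 × 0.20144 (sell CNY at bid) = AUD 3,192.75
AUD 3,192.75 × 97.306 (sell AUD at bid) = JPY 310,674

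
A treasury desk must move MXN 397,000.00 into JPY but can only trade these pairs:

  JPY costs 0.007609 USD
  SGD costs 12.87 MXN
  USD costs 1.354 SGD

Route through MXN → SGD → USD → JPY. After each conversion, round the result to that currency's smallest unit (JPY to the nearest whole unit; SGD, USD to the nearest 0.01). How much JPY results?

MXN 397,000.00 ÷ 12.87 = SGD 30,846.93
SGD 30,846.93 ÷ 1.354 = USD 22,782.08
USD 22,782.08 ÷ 0.007609 = JPY 2,994,096

JPY 2,994,096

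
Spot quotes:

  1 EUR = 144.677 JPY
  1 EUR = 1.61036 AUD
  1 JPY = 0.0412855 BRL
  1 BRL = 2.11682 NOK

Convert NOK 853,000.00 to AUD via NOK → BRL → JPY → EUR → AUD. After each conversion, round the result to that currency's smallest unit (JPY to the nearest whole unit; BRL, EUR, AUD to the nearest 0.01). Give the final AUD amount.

AUD 108,640.31

NOK 853,000.00 ÷ 2.11682 = BRL 402,962.93
BRL 402,962.93 ÷ 0.0412855 = JPY 9,760,398
JPY 9,760,398 ÷ 144.677 = EUR 67,463.37
EUR 67,463.37 × 1.61036 = AUD 108,640.31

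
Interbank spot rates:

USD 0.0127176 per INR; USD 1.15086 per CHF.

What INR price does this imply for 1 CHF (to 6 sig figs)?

1 CHF × 1.15086 = 1.15086 USD
1.15086 USD ÷ 0.0127176 = 90.4935 INR

CHF/INR = 90.4935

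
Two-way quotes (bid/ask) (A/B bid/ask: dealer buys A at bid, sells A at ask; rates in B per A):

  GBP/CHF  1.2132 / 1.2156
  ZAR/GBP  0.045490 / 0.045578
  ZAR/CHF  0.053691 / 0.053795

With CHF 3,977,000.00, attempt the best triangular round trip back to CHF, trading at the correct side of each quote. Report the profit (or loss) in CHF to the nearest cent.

Net profit: CHF 103,017.42

Best loop CHF → ZAR → GBP → CHF:
CHF 3,977,000.00 ÷ 0.053795 (buy ZAR at ask) = ZAR 73,928,803.79
ZAR 73,928,803.79 × 0.045490 (sell ZAR at bid) = GBP 3,363,021.28
GBP 3,363,021.28 × 1.2132 (sell GBP at bid) = CHF 4,080,017.42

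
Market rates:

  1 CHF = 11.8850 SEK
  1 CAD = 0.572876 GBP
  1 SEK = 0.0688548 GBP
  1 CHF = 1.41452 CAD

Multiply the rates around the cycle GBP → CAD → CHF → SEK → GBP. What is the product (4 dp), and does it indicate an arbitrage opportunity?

Around GBP → CAD → CHF → SEK → GBP: 1 ÷ 0.572876 ÷ 1.41452 × 11.8850 × 0.0688548 = 1.009866
Product > 1; profitable direction is GBP → CAD → CHF → SEK → GBP.

1.0099 (arbitrage exists)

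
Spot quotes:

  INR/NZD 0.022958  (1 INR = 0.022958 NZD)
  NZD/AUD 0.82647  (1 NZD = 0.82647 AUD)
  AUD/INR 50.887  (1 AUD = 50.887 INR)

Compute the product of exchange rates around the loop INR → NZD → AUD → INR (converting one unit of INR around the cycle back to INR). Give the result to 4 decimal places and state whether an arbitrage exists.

Around INR → NZD → AUD → INR: 1 × 0.022958 × 0.82647 × 50.887 = 0.965535
Product < 1; profitable direction is INR → AUD → NZD → INR.

0.9655 (arbitrage exists)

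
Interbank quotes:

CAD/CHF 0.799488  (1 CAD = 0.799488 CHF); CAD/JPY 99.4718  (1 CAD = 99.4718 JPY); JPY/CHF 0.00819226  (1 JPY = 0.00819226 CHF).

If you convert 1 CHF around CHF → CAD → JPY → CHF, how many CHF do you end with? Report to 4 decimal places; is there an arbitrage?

Around CHF → CAD → JPY → CHF: 1 ÷ 0.799488 × 99.4718 × 0.00819226 = 1.019276
Product > 1; profitable direction is CHF → CAD → JPY → CHF.

1.0193 (arbitrage exists)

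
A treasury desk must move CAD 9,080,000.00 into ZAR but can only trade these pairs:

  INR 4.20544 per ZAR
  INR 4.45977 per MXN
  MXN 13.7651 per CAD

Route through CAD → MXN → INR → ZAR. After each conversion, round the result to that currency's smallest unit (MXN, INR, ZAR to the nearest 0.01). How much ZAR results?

CAD 9,080,000.00 × 13.7651 = MXN 124,987,108.00
MXN 124,987,108.00 × 4.45977 = INR 557,413,754.65
INR 557,413,754.65 ÷ 4.20544 = ZAR 132,545,882.16

ZAR 132,545,882.16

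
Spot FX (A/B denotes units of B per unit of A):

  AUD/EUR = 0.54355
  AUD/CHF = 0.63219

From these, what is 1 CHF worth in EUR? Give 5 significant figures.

1 CHF ÷ 0.63219 = 1.5818 AUD
1.5818 AUD × 0.54355 = 0.859789 EUR

CHF/EUR = 0.85979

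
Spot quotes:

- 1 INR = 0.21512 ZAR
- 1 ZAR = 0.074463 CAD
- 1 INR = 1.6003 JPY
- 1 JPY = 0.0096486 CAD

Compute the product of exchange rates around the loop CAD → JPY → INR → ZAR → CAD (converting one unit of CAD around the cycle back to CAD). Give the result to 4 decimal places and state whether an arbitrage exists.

1.0374 (arbitrage exists)

Around CAD → JPY → INR → ZAR → CAD: 1 ÷ 0.0096486 ÷ 1.6003 × 0.21512 × 0.074463 = 1.037422
Product > 1; profitable direction is CAD → JPY → INR → ZAR → CAD.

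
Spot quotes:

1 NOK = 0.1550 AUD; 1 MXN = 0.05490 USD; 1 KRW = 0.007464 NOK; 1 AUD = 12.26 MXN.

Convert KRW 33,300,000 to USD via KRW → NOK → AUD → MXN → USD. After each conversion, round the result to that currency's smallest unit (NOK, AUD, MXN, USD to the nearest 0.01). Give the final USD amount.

USD 25,930.47

KRW 33,300,000 × 0.007464 = NOK 248,551.20
NOK 248,551.20 × 0.1550 = AUD 38,525.44
AUD 38,525.44 × 12.26 = MXN 472,321.89
MXN 472,321.89 × 0.05490 = USD 25,930.47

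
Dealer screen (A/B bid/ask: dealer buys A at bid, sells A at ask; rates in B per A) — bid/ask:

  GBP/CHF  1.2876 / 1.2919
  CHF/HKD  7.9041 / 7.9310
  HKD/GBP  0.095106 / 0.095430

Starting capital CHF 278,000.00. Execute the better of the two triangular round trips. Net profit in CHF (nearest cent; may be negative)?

Net profit: CHF 6,317.13

Best loop CHF → GBP → HKD → CHF:
CHF 278,000.00 ÷ 1.2919 (buy GBP at ask) = GBP 215,186.93
GBP 215,186.93 ÷ 0.095430 (buy HKD at ask) = HKD 2,254,919.14
HKD 2,254,919.14 ÷ 7.9310 (buy CHF at ask) = CHF 284,317.13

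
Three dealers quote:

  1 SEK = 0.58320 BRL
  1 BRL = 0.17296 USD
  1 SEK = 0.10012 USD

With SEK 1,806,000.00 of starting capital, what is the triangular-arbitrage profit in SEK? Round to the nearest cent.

Profitable loop is SEK → BRL → USD → SEK:
SEK 1,806,000.00 × 0.58320 = BRL 1,053,259.20
BRL 1,053,259.20 × 0.17296 = USD 182,171.71
USD 182,171.71 ÷ 0.10012 = SEK 1,819,533.67
Profit = SEK 1,819,533.67 − SEK 1,806,000.00

Profit: SEK 13,533.67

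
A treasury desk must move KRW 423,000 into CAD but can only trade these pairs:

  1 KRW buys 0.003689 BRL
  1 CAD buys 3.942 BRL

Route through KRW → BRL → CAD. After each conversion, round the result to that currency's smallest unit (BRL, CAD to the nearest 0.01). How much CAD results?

CAD 395.85

KRW 423,000 × 0.003689 = BRL 1,560.45
BRL 1,560.45 ÷ 3.942 = CAD 395.85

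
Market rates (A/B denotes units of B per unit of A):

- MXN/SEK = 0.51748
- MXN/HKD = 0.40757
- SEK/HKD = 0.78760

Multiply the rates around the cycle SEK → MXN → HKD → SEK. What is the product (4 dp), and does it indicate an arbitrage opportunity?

1.0000 (no arbitrage)

Around SEK → MXN → HKD → SEK: 1 ÷ 0.51748 × 0.40757 ÷ 0.78760 = 1.000007
Product ≈ 1 (deviation 0.001%, within rounding noise).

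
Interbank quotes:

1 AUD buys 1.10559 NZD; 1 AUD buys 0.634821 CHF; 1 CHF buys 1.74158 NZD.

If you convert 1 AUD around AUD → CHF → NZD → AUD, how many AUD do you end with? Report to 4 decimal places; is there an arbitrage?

1.0000 (no arbitrage)

Around AUD → CHF → NZD → AUD: 1 × 0.634821 × 1.74158 ÷ 1.10559 = 1.000001
Product ≈ 1 (deviation 0.000%, within rounding noise).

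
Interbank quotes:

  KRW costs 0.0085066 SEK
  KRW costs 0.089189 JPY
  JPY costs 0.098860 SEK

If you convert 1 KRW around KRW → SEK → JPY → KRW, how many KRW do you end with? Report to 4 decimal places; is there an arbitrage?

Around KRW → SEK → JPY → KRW: 1 × 0.0085066 ÷ 0.098860 ÷ 0.089189 = 0.964771
Product < 1; profitable direction is KRW → JPY → SEK → KRW.

0.9648 (arbitrage exists)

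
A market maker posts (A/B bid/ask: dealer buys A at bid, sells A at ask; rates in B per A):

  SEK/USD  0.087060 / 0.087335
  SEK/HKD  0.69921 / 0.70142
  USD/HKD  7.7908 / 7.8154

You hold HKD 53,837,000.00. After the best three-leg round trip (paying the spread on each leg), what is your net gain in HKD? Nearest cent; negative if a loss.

Best loop HKD → USD → SEK → HKD:
HKD 53,837,000.00 ÷ 7.8154 (buy USD at ask) = USD 6,888,578.96
USD 6,888,578.96 ÷ 0.087335 (buy SEK at ask) = SEK 78,875,353.06
SEK 78,875,353.06 × 0.69921 (sell SEK at bid) = HKD 55,150,435.61

Net profit: HKD 1,313,435.61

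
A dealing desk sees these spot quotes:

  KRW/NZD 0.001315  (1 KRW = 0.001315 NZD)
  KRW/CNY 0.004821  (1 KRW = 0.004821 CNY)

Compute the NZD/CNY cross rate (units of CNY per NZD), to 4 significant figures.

1 NZD ÷ 0.001315 = 760.456 KRW
760.456 KRW × 0.004821 = 3.66616 CNY

NZD/CNY = 3.666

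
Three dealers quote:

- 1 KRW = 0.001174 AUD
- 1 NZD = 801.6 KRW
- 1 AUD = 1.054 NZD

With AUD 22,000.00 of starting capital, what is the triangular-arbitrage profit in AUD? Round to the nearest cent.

Profit: AUD 179.73

Profitable loop is AUD → KRW → NZD → AUD:
AUD 22,000.00 ÷ 0.001174 = KRW 18,739,353
KRW 18,739,353 ÷ 801.6 = NZD 23,377.44
NZD 23,377.44 ÷ 1.054 = AUD 22,179.73
Profit = AUD 22,179.73 − AUD 22,000.00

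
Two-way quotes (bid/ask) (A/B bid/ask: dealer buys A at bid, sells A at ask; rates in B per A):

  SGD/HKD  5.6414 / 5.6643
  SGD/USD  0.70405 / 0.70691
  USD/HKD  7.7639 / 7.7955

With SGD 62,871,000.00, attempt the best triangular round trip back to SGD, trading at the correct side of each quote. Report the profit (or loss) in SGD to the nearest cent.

Best loop SGD → HKD → USD → SGD:
SGD 62,871,000.00 × 5.6414 (sell SGD at bid) = HKD 354,680,459.40
HKD 354,680,459.40 ÷ 7.7955 (buy USD at ask) = USD 45,498,102.67
USD 45,498,102.67 ÷ 0.70691 (buy SGD at ask) = SGD 64,361,945.19

Net profit: SGD 1,490,945.19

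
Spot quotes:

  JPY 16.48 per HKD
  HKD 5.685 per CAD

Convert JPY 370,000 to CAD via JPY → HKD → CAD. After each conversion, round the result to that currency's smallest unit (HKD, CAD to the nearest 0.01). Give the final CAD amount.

JPY 370,000 ÷ 16.48 = HKD 22,451.46
HKD 22,451.46 ÷ 5.685 = CAD 3,949.25

CAD 3,949.25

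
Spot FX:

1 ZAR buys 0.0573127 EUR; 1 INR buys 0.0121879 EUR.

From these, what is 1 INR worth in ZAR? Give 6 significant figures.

INR/ZAR = 0.212656

1 INR × 0.0121879 = 0.0121879 EUR
0.0121879 EUR ÷ 0.0573127 = 0.212656 ZAR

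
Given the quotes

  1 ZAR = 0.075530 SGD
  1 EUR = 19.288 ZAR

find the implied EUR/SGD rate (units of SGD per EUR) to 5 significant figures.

EUR/SGD = 1.4568

1 EUR × 19.288 = 19.288 ZAR
19.288 ZAR × 0.075530 = 1.45682 SGD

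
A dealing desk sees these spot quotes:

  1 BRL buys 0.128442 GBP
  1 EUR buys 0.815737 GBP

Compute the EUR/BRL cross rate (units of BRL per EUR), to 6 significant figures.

EUR/BRL = 6.35101

1 EUR × 0.815737 = 0.815737 GBP
0.815737 GBP ÷ 0.128442 = 6.35101 BRL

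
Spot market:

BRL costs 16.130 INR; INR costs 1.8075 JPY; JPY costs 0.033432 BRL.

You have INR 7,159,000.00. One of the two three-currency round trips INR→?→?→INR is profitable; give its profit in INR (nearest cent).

Profit: INR 185,755.29

Profitable loop is INR → BRL → JPY → INR:
INR 7,159,000.00 ÷ 16.130 = BRL 443,831.37
BRL 443,831.37 ÷ 0.033432 = JPY 13,275,645
JPY 13,275,645 ÷ 1.8075 = INR 7,344,755.29
Profit = INR 7,344,755.29 − INR 7,159,000.00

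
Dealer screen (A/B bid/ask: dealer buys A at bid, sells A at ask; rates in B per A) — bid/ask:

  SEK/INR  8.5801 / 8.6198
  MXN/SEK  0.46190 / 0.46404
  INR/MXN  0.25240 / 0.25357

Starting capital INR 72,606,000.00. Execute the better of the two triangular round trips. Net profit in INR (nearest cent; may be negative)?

Best loop INR → MXN → SEK → INR:
INR 72,606,000.00 × 0.25240 (sell INR at bid) = MXN 18,325,754.40
MXN 18,325,754.40 × 0.46190 (sell MXN at bid) = SEK 8,464,665.96
SEK 8,464,665.96 × 8.5801 (sell SEK at bid) = INR 72,627,680.38

Net profit: INR 21,680.38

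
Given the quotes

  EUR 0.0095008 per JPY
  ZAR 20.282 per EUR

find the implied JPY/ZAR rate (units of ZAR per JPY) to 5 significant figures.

1 JPY × 0.0095008 = 0.0095008 EUR
0.0095008 EUR × 20.282 = 0.192695 ZAR

JPY/ZAR = 0.19270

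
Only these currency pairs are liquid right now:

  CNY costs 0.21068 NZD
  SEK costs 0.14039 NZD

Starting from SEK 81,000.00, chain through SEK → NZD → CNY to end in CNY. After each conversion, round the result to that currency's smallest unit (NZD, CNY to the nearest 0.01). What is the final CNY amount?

CNY 53,975.65

SEK 81,000.00 × 0.14039 = NZD 11,371.59
NZD 11,371.59 ÷ 0.21068 = CNY 53,975.65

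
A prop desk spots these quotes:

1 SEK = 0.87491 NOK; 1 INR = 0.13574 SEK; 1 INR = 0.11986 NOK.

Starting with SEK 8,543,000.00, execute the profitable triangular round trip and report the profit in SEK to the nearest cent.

Profit: SEK 79,107.92

Profitable loop is SEK → INR → NOK → SEK:
SEK 8,543,000.00 ÷ 0.13574 = INR 62,936,496.24
INR 62,936,496.24 × 0.11986 = NOK 7,543,568.44
NOK 7,543,568.44 ÷ 0.87491 = SEK 8,622,107.92
Profit = SEK 8,622,107.92 − SEK 8,543,000.00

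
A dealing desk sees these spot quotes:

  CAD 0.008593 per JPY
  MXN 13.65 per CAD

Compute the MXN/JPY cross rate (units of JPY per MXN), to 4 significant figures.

MXN/JPY = 8.526

1 MXN ÷ 13.65 = 0.0732601 CAD
0.0732601 CAD ÷ 0.008593 = 8.52555 JPY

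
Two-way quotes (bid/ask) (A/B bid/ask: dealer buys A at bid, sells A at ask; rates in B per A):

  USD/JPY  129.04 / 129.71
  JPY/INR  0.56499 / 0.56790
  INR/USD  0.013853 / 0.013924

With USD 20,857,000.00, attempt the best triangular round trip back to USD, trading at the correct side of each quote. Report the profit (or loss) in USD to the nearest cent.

Net profit: USD 207,967.38

Best loop USD → JPY → INR → USD:
USD 20,857,000.00 × 129.04 (sell USD at bid) = JPY 2,691,387,280
JPY 2,691,387,280 × 0.56499 (sell JPY at bid) = INR 1,520,606,899.33
INR 1,520,606,899.33 × 0.013853 (sell INR at bid) = USD 21,064,967.38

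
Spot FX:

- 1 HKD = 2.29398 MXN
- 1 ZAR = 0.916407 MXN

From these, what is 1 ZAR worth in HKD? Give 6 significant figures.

1 ZAR × 0.916407 = 0.916407 MXN
0.916407 MXN ÷ 2.29398 = 0.399483 HKD

ZAR/HKD = 0.399483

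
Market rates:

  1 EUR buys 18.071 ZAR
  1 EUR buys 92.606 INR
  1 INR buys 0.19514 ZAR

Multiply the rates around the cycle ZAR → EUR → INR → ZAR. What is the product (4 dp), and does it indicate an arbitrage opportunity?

Around ZAR → EUR → INR → ZAR: 1 ÷ 18.071 × 92.606 × 0.19514 = 1.000007
Product ≈ 1 (deviation 0.001%, within rounding noise).

1.0000 (no arbitrage)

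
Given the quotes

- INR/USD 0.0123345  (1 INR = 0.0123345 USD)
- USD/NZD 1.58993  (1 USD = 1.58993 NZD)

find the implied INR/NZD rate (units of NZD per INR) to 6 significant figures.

1 INR × 0.0123345 = 0.0123345 USD
0.0123345 USD × 1.58993 = 0.019611 NZD

INR/NZD = 0.0196110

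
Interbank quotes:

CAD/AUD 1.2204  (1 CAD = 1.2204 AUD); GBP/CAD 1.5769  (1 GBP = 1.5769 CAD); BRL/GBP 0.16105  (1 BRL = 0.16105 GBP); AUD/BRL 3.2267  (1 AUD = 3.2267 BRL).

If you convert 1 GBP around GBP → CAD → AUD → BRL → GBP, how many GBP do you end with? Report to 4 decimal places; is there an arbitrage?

1.0001 (no arbitrage)

Around GBP → CAD → AUD → BRL → GBP: 1 × 1.5769 × 1.2204 × 3.2267 × 0.16105 = 1.000059
Product ≈ 1 (deviation 0.006%, within rounding noise).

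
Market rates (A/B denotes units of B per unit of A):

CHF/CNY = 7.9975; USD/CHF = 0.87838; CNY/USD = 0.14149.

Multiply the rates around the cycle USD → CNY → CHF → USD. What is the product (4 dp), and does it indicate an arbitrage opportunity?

1.0061 (arbitrage exists)

Around USD → CNY → CHF → USD: 1 ÷ 0.14149 ÷ 7.9975 ÷ 0.87838 = 1.006092
Product > 1; profitable direction is USD → CNY → CHF → USD.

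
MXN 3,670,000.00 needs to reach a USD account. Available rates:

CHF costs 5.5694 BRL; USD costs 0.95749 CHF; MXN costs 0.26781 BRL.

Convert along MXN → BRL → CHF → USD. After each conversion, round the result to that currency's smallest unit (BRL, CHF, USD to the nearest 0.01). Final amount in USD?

USD 184,310.55

MXN 3,670,000.00 × 0.26781 = BRL 982,862.70
BRL 982,862.70 ÷ 5.5694 = CHF 176,475.51
CHF 176,475.51 ÷ 0.95749 = USD 184,310.55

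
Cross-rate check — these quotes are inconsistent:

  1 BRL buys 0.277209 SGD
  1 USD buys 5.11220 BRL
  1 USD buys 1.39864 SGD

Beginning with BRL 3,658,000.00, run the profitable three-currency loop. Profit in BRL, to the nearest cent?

Profitable loop is BRL → SGD → USD → BRL:
BRL 3,658,000.00 × 0.277209 = SGD 1,014,030.52
SGD 1,014,030.52 ÷ 1.39864 = USD 725,011.81
USD 725,011.81 × 5.11220 = BRL 3,706,405.39
Profit = BRL 3,706,405.39 − BRL 3,658,000.00

Profit: BRL 48,405.39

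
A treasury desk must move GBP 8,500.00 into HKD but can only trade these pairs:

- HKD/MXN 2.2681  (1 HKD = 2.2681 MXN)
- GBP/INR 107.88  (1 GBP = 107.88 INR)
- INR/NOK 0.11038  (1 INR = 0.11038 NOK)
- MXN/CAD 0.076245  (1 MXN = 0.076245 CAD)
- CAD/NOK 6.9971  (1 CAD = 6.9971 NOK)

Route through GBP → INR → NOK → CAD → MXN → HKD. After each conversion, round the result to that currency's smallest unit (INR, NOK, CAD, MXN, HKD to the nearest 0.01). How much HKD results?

HKD 83,648.60

GBP 8,500.00 × 107.88 = INR 916,980.00
INR 916,980.00 × 0.11038 = NOK 101,216.25
NOK 101,216.25 ÷ 6.9971 = CAD 14,465.46
CAD 14,465.46 ÷ 0.076245 = MXN 189,723.39
MXN 189,723.39 ÷ 2.2681 = HKD 83,648.60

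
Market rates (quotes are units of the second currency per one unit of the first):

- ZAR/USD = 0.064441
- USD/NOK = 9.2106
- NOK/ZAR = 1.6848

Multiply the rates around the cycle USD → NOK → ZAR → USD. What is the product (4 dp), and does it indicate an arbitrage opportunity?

1.0000 (no arbitrage)

Around USD → NOK → ZAR → USD: 1 × 9.2106 × 1.6848 × 0.064441 = 0.999997
Product ≈ 1 (deviation 0.000%, within rounding noise).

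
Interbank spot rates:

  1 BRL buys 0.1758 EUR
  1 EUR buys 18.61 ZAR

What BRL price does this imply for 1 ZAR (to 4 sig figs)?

1 ZAR ÷ 18.61 = 0.0537346 EUR
0.0537346 EUR ÷ 0.1758 = 0.305657 BRL

ZAR/BRL = 0.3057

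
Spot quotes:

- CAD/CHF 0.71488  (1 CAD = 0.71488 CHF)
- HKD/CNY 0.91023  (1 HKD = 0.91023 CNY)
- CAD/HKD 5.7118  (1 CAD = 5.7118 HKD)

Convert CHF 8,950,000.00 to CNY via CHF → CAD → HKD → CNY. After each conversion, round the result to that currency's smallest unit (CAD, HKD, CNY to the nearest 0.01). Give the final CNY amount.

CHF 8,950,000.00 ÷ 0.71488 = CAD 12,519,583.71
CAD 12,519,583.71 × 5.7118 = HKD 71,509,358.23
HKD 71,509,358.23 × 0.91023 = CNY 65,089,963.14

CNY 65,089,963.14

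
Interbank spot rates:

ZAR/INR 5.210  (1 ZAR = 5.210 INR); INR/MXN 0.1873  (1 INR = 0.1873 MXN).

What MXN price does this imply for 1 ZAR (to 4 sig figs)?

ZAR/MXN = 0.9758

1 ZAR × 5.210 = 5.21 INR
5.21 INR × 0.1873 = 0.975833 MXN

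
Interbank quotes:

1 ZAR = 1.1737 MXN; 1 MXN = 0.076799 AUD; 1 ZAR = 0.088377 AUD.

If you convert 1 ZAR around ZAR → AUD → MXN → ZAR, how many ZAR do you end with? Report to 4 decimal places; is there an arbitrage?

Around ZAR → AUD → MXN → ZAR: 1 × 0.088377 ÷ 0.076799 ÷ 1.1737 = 0.980453
Product < 1; profitable direction is ZAR → MXN → AUD → ZAR.

0.9805 (arbitrage exists)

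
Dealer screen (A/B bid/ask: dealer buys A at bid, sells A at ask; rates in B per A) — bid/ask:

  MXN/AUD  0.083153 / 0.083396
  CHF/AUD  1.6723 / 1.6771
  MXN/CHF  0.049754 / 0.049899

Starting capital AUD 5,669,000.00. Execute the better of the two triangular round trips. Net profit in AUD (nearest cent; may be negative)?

Net result: AUD -13,077.79 (no profitable arbitrage after spreads)

Best loop AUD → MXN → CHF → AUD:
AUD 5,669,000.00 ÷ 0.083396 (buy MXN at ask) = MXN 67,976,881.39
MXN 67,976,881.39 × 0.049754 (sell MXN at bid) = CHF 3,382,121.76
CHF 3,382,121.76 × 1.6723 (sell CHF at bid) = AUD 5,655,922.21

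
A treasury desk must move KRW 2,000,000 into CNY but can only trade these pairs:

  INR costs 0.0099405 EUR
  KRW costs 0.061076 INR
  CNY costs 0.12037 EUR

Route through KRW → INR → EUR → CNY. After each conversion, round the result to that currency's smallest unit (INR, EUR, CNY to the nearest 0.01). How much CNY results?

CNY 10,087.65

KRW 2,000,000 × 0.061076 = INR 122,152.00
INR 122,152.00 × 0.0099405 = EUR 1,214.25
EUR 1,214.25 ÷ 0.12037 = CNY 10,087.65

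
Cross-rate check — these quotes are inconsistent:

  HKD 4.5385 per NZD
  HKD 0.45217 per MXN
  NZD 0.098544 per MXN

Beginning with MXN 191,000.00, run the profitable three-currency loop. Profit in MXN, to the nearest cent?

Profitable loop is MXN → HKD → NZD → MXN:
MXN 191,000.00 × 0.45217 = HKD 86,364.47
HKD 86,364.47 ÷ 4.5385 = NZD 19,029.30
NZD 19,029.30 ÷ 0.098544 = MXN 193,104.59
Profit = MXN 193,104.59 − MXN 191,000.00

Profit: MXN 2,104.59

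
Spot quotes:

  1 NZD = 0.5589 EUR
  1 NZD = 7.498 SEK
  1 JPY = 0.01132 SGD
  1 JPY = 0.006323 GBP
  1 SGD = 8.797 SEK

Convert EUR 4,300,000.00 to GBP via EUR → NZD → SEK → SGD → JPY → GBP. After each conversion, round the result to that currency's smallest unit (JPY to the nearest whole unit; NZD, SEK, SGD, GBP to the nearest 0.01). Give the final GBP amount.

EUR 4,300,000.00 ÷ 0.5589 = NZD 7,693,684.02
NZD 7,693,684.02 × 7.498 = SEK 57,687,242.78
SEK 57,687,242.78 ÷ 8.797 = SGD 6,557,604.04
SGD 6,557,604.04 ÷ 0.01132 = JPY 579,293,643
JPY 579,293,643 × 0.006323 = GBP 3,662,873.70

GBP 3,662,873.70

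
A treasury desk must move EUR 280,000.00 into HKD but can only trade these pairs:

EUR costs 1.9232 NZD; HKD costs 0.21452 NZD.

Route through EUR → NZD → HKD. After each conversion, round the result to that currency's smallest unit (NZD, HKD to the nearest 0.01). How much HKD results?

EUR 280,000.00 × 1.9232 = NZD 538,496.00
NZD 538,496.00 ÷ 0.21452 = HKD 2,510,236.81

HKD 2,510,236.81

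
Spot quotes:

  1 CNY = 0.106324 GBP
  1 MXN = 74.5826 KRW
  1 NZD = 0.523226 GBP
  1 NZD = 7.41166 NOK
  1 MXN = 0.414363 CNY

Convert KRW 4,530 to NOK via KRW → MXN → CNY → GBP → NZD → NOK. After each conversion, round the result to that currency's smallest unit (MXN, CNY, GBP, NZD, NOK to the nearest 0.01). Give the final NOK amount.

KRW 4,530 ÷ 74.5826 = MXN 60.74
MXN 60.74 × 0.414363 = CNY 25.17
CNY 25.17 × 0.106324 = GBP 2.68
GBP 2.68 ÷ 0.523226 = NZD 5.12
NZD 5.12 × 7.41166 = NOK 37.95

NOK 37.95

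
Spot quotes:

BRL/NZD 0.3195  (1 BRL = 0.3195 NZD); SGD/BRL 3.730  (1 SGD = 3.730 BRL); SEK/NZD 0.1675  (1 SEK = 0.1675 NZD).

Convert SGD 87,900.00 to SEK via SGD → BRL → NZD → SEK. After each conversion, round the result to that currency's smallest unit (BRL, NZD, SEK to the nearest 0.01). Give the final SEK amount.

SGD 87,900.00 × 3.730 = BRL 327,867.00
BRL 327,867.00 × 0.3195 = NZD 104,753.51
NZD 104,753.51 ÷ 0.1675 = SEK 625,394.09

SEK 625,394.09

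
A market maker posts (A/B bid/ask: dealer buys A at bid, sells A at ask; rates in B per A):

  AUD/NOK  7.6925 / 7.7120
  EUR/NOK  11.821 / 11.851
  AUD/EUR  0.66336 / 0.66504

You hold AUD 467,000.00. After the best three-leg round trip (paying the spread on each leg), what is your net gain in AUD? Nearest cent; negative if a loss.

Best loop AUD → EUR → NOK → AUD:
AUD 467,000.00 × 0.66336 (sell AUD at bid) = EUR 309,789.12
EUR 309,789.12 × 11.821 (sell EUR at bid) = NOK 3,662,017.19
NOK 3,662,017.19 ÷ 7.7120 (buy AUD at ask) = AUD 474,846.63

Net profit: AUD 7,846.63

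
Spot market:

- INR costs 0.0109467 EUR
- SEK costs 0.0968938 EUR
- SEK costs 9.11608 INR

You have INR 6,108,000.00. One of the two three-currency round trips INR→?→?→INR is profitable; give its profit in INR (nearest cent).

Profitable loop is INR → EUR → SEK → INR:
INR 6,108,000.00 × 0.0109467 = EUR 66,862.44
EUR 66,862.44 ÷ 0.0968938 = SEK 690,059.05
SEK 690,059.05 × 9.11608 = INR 6,290,633.51
Profit = INR 6,290,633.51 − INR 6,108,000.00

Profit: INR 182,633.51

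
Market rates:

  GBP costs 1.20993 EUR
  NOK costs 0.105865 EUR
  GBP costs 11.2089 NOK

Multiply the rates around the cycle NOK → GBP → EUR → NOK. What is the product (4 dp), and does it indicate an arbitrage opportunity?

Around NOK → GBP → EUR → NOK: 1 ÷ 11.2089 × 1.20993 ÷ 0.105865 = 1.019635
Product > 1; profitable direction is NOK → GBP → EUR → NOK.

1.0196 (arbitrage exists)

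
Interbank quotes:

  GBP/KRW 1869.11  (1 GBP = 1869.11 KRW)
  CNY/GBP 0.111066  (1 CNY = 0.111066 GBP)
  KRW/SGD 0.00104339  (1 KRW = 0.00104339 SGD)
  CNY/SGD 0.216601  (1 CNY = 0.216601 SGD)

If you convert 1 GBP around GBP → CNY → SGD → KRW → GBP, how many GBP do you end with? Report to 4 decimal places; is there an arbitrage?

Around GBP → CNY → SGD → KRW → GBP: 1 ÷ 0.111066 × 0.216601 ÷ 0.00104339 ÷ 1869.11 = 0.999995
Product ≈ 1 (deviation 0.001%, within rounding noise).

1.0000 (no arbitrage)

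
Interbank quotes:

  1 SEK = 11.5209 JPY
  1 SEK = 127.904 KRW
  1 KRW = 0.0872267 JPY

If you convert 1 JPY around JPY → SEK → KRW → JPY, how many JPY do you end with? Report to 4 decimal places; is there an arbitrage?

Around JPY → SEK → KRW → JPY: 1 ÷ 11.5209 × 127.904 × 0.0872267 = 0.968383
Product < 1; profitable direction is JPY → KRW → SEK → JPY.

0.9684 (arbitrage exists)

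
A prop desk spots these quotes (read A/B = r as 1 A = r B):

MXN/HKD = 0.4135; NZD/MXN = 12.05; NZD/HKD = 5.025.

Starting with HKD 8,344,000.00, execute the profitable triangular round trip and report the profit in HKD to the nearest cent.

Profitable loop is HKD → MXN → NZD → HKD:
HKD 8,344,000.00 ÷ 0.4135 = MXN 20,178,960.10
MXN 20,178,960.10 ÷ 12.05 = NZD 1,674,602.50
NZD 1,674,602.50 × 5.025 = HKD 8,414,877.55
Profit = HKD 8,414,877.55 − HKD 8,344,000.00

Profit: HKD 70,877.55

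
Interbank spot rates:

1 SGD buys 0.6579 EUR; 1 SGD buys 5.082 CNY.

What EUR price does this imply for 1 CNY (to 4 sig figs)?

1 CNY ÷ 5.082 = 0.196773 SGD
0.196773 SGD × 0.6579 = 0.129457 EUR

CNY/EUR = 0.1295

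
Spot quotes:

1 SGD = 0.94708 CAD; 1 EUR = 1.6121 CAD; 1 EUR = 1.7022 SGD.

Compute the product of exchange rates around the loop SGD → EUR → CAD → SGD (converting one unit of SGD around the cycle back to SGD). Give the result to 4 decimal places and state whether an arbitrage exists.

1.0000 (no arbitrage)

Around SGD → EUR → CAD → SGD: 1 ÷ 1.7022 × 1.6121 ÷ 0.94708 = 0.999988
Product ≈ 1 (deviation 0.001%, within rounding noise).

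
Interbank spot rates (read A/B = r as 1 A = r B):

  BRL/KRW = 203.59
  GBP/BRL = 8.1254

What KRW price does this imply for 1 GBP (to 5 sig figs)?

1 GBP × 8.1254 = 8.1254 BRL
8.1254 BRL × 203.59 = 1654.25 KRW

GBP/KRW = 1654.3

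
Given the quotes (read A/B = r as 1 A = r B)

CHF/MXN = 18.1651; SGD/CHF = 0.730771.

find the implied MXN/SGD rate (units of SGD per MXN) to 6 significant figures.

1 MXN ÷ 18.1651 = 0.0550506 CHF
0.0550506 CHF ÷ 0.730771 = 0.0753322 SGD

MXN/SGD = 0.0753322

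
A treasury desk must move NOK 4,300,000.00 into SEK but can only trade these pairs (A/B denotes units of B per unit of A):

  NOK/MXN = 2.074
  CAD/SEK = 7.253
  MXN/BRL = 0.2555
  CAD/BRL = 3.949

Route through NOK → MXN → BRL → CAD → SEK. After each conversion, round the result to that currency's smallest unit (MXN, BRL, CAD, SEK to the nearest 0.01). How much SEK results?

SEK 4,185,030.76

NOK 4,300,000.00 × 2.074 = MXN 8,918,200.00
MXN 8,918,200.00 × 0.2555 = BRL 2,278,600.10
BRL 2,278,600.10 ÷ 3.949 = CAD 577,006.86
CAD 577,006.86 × 7.253 = SEK 4,185,030.76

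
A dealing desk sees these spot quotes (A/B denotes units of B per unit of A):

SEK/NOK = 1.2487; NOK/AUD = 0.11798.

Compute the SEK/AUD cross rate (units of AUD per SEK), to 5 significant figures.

SEK/AUD = 0.14732

1 SEK × 1.2487 = 1.2487 NOK
1.2487 NOK × 0.11798 = 0.147322 AUD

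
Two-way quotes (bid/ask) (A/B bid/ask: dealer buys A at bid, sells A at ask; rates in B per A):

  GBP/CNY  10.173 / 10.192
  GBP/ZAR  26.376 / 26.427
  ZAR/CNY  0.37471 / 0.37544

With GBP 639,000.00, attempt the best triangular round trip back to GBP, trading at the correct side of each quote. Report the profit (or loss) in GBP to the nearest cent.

Net profit: GBP 16,181.31

Best loop GBP → CNY → ZAR → GBP:
GBP 639,000.00 × 10.173 (sell GBP at bid) = CNY 6,500,547.00
CNY 6,500,547.00 ÷ 0.37544 (buy ZAR at ask) = ZAR 17,314,476.35
ZAR 17,314,476.35 ÷ 26.427 (buy GBP at ask) = GBP 655,181.31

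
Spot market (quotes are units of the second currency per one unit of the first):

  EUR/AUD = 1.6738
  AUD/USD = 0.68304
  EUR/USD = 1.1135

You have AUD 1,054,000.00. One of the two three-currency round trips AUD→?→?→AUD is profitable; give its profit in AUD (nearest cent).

Profitable loop is AUD → USD → EUR → AUD:
AUD 1,054,000.00 × 0.68304 = USD 719,924.16
USD 719,924.16 ÷ 1.1135 = EUR 646,541.68
EUR 646,541.68 × 1.6738 = AUD 1,082,181.46
Profit = AUD 1,082,181.46 − AUD 1,054,000.00

Profit: AUD 28,181.46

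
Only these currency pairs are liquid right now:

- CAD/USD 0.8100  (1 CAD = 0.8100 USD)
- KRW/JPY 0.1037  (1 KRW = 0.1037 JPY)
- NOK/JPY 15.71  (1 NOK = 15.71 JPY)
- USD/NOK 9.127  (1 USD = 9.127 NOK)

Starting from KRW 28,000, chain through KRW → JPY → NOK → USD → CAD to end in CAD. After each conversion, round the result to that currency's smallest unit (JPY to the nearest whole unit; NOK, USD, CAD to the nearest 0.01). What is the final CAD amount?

CAD 25.00

KRW 28,000 × 0.1037 = JPY 2,904
JPY 2,904 ÷ 15.71 = NOK 184.85
NOK 184.85 ÷ 9.127 = USD 20.25
USD 20.25 ÷ 0.8100 = CAD 25.00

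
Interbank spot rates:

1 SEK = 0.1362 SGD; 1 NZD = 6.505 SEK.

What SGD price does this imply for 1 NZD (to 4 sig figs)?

NZD/SGD = 0.8860

1 NZD × 6.505 = 6.505 SEK
6.505 SEK × 0.1362 = 0.885981 SGD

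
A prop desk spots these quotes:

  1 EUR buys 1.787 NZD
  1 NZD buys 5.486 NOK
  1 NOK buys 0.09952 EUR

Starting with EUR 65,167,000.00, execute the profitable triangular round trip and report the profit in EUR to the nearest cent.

Profit: EUR 1,626,931.27

Profitable loop is EUR → NOK → NZD → EUR:
EUR 65,167,000.00 ÷ 0.09952 = NOK 654,813,102.89
NOK 654,813,102.89 ÷ 5.486 = NZD 119,360,755.18
NZD 119,360,755.18 ÷ 1.787 = EUR 66,793,931.27
Profit = EUR 66,793,931.27 − EUR 65,167,000.00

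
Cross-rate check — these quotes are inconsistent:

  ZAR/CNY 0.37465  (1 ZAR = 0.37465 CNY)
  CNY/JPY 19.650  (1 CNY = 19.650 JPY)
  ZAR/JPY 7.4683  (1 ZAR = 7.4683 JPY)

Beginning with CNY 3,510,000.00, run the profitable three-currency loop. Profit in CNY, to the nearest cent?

Profitable loop is CNY → ZAR → JPY → CNY:
CNY 3,510,000.00 ÷ 0.37465 = ZAR 9,368,744.16
ZAR 9,368,744.16 × 7.4683 = JPY 69,968,592
JPY 69,968,592 ÷ 19.650 = CNY 3,560,742.60
Profit = CNY 3,560,742.60 − CNY 3,510,000.00

Profit: CNY 50,742.60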